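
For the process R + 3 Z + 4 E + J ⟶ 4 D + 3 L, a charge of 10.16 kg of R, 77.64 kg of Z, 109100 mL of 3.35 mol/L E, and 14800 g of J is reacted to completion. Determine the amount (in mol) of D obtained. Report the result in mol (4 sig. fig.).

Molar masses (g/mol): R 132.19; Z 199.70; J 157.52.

307.4 mol

n(R) = 10.16×1000 / 132.19 = 76.86 mol
n(Z) = 77.64×1000 / 199.70 = 388.8 mol
n(E) = 3.35 × 109100/1000 = 365.5 mol
n(J) = 14800 / 157.52 = 93.96 mol
n/ν → R: 76.86, Z: 129.6, E: 91.38, J: 93.96; R is limiting.
n(D) = (4/1) × 76.86 = 307.4 mol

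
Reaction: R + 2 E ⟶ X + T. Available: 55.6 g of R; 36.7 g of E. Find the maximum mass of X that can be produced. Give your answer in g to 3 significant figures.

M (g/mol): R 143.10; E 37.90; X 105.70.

41.1 g

n(R) = 55.60 / 143.10 = 0.3885 mol
n(E) = 36.70 / 37.90 = 0.9683 mol
n/ν for R = 0.3885/1 = 0.3885
n/ν for E = 0.9683/2 = 0.4842
Smallest n/ν is R → limiting reagent.
n(X) = (1/1) × 0.3885 = 0.3885 mol
mass = 0.3885 × 105.70 = 41.06 g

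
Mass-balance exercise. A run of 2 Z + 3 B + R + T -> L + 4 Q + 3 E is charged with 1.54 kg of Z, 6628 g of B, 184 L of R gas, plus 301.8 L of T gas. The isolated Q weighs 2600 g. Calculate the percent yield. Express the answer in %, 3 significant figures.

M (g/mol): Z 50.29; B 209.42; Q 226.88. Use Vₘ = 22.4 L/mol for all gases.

n(Z) = 1.540×1000 / 50.29 = 30.62 mol
n(B) = 6628 / 209.42 = 31.65 mol
n(R) = 184.0 / 22.4 = 8.214 mol
n(T) = 301.8 / 22.4 = 13.47 mol
n/ν for Z = 30.62/2 = 15.31
n/ν for B = 31.65/3 = 10.55
n/ν for R = 8.214/1 = 8.214
n/ν for T = 13.47/1 = 13.47
Smallest n/ν is R → limiting reagent.
theoretical n(Q) = (4/1) × 8.214 = 32.86 mol → 7455 g
% yield = 2600 / 7455 × 100 = 34.88 %

34.9 %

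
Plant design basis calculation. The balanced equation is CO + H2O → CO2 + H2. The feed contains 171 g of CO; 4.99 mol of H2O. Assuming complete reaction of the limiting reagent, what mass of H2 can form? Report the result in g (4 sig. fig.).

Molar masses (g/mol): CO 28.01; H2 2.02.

n(CO) = 171.0 / 28.01 = 6.105 mol
n(H2O) = 4.990 mol
n/ν for CO = 6.105/1 = 6.105
n/ν for H2O = 4.990/1 = 4.990
Smallest n/ν is H2O → limiting reagent.
n(H2) = (1/1) × 4.990 = 4.990 mol
mass = 4.990 × 2.02 = 10.08 g

10.08 g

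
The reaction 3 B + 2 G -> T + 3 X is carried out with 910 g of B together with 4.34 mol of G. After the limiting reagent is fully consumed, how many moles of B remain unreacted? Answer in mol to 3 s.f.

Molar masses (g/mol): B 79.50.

4.94 mol

n(B) = 910.0 / 79.50 = 11.45 mol
n(G) = 4.340 mol
n/ν → B: 3.817, G: 2.170; G is limiting.
B consumed = (3/2) × 4.340 = 6.510 mol
B remaining = 11.45 − 6.510 = 4.940 mol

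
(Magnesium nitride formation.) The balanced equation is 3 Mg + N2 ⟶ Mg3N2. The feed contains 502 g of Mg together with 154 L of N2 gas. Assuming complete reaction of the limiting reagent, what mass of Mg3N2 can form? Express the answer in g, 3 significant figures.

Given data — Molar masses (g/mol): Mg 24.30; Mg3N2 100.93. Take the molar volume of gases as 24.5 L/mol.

634 g

n(Mg) = 502.0 / 24.30 = 20.66 mol
n(N2) = 154.0 / 24.5 = 6.286 mol
n/ν for Mg = 20.66/3 = 6.887
n/ν for N2 = 6.286/1 = 6.286
Smallest n/ν is N2 → limiting reagent.
n(Mg3N2) = (1/1) × 6.286 = 6.286 mol
mass = 6.286 × 100.93 = 634.4 g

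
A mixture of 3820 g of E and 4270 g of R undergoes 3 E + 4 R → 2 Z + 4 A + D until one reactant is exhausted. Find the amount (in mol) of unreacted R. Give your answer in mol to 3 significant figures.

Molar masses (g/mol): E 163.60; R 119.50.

4.60 mol

n(E) = 3820 / 163.60 = 23.35 mol
n(R) = 4270 / 119.50 = 35.73 mol
n/ν for E = 23.35/3 = 7.783
n/ν for R = 35.73/4 = 8.933
Smallest n/ν is E → limiting reagent.
R consumed = (4/3) × 23.35 = 31.13 mol
R remaining = 35.73 − 31.13 = 4.600 mol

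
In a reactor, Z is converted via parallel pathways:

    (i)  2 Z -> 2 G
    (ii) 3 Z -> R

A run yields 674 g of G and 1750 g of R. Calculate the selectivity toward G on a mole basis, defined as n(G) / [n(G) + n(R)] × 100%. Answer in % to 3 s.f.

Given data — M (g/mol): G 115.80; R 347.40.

n(G) = 674 / 115.80 = 5.820 mol
n(R) = 1750 / 347.40 = 5.037 mol
selectivity = 5.820/(5.820+5.037) × 100 = 53.61 %

53.6 %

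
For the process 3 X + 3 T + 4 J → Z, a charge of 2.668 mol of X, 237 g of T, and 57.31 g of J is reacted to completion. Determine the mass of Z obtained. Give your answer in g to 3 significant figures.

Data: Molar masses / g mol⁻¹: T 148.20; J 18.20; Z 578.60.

308 g

n(X) = 2.668 mol
n(T) = 237.0 / 148.20 = 1.599 mol
n(J) = 57.31 / 18.20 = 3.149 mol
n/ν for X = 2.668/3 = 0.8893
n/ν for T = 1.599/3 = 0.5330
n/ν for J = 3.149/4 = 0.7873
Smallest n/ν is T → limiting reagent.
n(Z) = (1/3) × 1.599 = 0.5330 mol
mass = 0.5330 × 578.60 = 308.4 g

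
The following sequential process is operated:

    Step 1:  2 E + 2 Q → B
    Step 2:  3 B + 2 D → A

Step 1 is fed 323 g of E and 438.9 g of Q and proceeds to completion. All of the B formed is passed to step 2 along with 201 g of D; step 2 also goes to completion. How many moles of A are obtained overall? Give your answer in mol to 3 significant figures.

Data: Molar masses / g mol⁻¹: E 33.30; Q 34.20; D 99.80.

Step 1:
n(E) = 323.0 / 33.30 = 9.700 mol
n(Q) = 438.9 / 34.20 = 12.83 mol
n/ν for E = 9.700/2 = 4.850
n/ν for Q = 12.83/2 = 6.415
Smallest n/ν is E → limiting reagent.
n(B) produced = (1/2) × 9.700 = 4.850 mol
Step 2:
n(B) available = 4.850 mol
n(D) = 201.0 / 99.80 = 2.014 mol
n/ν for B = 4.850/3 = 1.617
n/ν for D = 2.014/2 = 1.007
Smallest n/ν is D → limiting reagent.
n(A) = (1/2) × 2.014 = 1.007 mol

1.01 mol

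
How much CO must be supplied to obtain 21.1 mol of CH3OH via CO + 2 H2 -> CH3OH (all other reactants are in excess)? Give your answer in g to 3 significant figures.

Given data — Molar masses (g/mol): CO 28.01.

n(CH3OH) = 21.10 mol
n(CO) = (1/1) × 21.10 = 21.10 mol
mass = 21.10 × 28.01 = 591.0 g

591 g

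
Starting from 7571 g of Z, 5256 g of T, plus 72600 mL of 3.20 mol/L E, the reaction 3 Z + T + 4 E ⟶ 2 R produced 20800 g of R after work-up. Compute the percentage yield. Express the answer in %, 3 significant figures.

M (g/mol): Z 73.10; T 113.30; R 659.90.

n(Z) = 7571 / 73.10 = 103.6 mol
n(T) = 5256 / 113.30 = 46.39 mol
n(E) = 3.20 × 72600/1000 = 232.3 mol
n/ν → Z: 34.53, T: 46.39, E: 58.08; Z is limiting.
theoretical n(R) = (2/3) × 103.6 = 69.07 mol → 45580 g
% yield = 20800 / 45580 × 100 = 45.63 %

45.6 %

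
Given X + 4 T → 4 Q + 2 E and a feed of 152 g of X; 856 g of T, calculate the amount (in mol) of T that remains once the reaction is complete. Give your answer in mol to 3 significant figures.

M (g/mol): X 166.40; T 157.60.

n(X) = 152.0 / 166.40 = 0.9135 mol
n(T) = 856.0 / 157.60 = 5.431 mol
n/ν for X = 0.9135/1 = 0.9135
n/ν for T = 5.431/4 = 1.358
Smallest n/ν is X → limiting reagent.
T consumed = (4/1) × 0.9135 = 3.654 mol
T remaining = 5.431 − 3.654 = 1.777 mol

1.78 mol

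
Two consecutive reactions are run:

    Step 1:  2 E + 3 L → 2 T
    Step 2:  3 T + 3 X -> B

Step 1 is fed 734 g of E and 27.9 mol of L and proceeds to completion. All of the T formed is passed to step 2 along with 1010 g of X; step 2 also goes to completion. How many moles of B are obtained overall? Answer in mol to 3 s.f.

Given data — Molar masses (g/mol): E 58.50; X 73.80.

Step 1:
n(E) = 734.0 / 58.50 = 12.55 mol
n(L) = 27.90 mol
n/ν → E: 6.275, L: 9.300; E is limiting.
n(T) produced = (2/2) × 12.55 = 12.55 mol
Step 2:
n(T) available = 12.55 mol
n(X) = 1010 / 73.80 = 13.69 mol
n/ν → T: 4.183, X: 4.563; T is limiting.
n(B) = (1/3) × 12.55 = 4.183 mol

4.18 mol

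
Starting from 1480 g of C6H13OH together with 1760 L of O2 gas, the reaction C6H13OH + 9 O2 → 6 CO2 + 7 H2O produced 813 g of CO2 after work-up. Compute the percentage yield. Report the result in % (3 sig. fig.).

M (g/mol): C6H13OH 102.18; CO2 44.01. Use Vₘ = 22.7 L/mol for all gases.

35.7 %

n(C6H13OH) = 1480 / 102.18 = 14.48 mol
n(O2) = 1760 / 22.7 = 77.53 mol
n/ν for C6H13OH = 14.48/1 = 14.48
n/ν for O2 = 77.53/9 = 8.614
Smallest n/ν is O2 → limiting reagent.
theoretical n(CO2) = (6/9) × 77.53 = 51.69 mol → 2275 g
% yield = 813 / 2275 × 100 = 35.74 %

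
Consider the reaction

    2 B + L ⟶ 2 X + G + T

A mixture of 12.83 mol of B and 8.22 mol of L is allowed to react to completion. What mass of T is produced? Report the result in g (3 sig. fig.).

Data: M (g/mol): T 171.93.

1100 g

n(B) = 12.83 mol
n(L) = 8.220 mol
n/ν for B = 12.83/2 = 6.415
n/ν for L = 8.220/1 = 8.220
Smallest n/ν is B → limiting reagent.
n(T) = (1/2) × 12.83 = 6.415 mol
mass = 6.415 × 171.93 = 1103 g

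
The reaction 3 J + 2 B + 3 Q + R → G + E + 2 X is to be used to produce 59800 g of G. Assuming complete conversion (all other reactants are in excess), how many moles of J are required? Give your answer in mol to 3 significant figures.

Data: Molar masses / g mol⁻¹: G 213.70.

839 mol

n(G) = 59800 / 213.70 = 279.8 mol
n(J) = (3/1) × 279.8 = 839.4 mol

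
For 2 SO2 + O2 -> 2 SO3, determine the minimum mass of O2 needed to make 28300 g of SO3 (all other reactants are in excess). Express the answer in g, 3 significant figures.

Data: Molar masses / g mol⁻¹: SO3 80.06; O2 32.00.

n(SO3) = 28300 / 80.06 = 353.5 mol
n(O2) = (1/2) × 353.5 = 176.8 mol
mass = 176.8 × 32.00 = 5658 g

5660 g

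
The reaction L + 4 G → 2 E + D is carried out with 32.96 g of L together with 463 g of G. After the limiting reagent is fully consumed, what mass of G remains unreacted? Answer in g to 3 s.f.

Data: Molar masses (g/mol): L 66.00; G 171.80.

n(L) = 32.96 / 66.00 = 0.4994 mol
n(G) = 463.0 / 171.80 = 2.695 mol
n/ν for L = 0.4994/1 = 0.4994
n/ν for G = 2.695/4 = 0.6738
Smallest n/ν is L → limiting reagent.
G consumed = (4/1) × 0.4994 = 1.998 mol
G remaining = 2.695 − 1.998 = 0.6970 mol
mass = 0.6970 × 171.80 = 119.7 g

120 g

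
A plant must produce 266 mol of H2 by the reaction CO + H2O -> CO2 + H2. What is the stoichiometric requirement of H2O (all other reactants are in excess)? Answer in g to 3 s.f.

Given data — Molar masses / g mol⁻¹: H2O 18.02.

n(H2) = 266.0 mol
n(H2O) = (1/1) × 266.0 = 266.0 mol
mass = 266.0 × 18.02 = 4793 g

4790 g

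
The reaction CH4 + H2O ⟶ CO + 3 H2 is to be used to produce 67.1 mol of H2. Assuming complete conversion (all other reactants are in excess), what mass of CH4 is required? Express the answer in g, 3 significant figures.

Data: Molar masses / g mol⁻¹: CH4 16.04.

359 g

n(H2) = 67.10 mol
n(CH4) = (1/3) × 67.10 = 22.37 mol
mass = 22.37 × 16.04 = 358.8 g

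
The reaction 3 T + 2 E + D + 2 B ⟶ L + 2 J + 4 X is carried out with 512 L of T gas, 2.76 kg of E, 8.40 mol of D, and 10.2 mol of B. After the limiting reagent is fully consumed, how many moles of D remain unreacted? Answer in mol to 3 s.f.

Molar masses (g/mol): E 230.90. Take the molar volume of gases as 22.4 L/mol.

n(T) = 512.0 / 22.4 = 22.86 mol
n(E) = 2.760×1000 / 230.90 = 11.95 mol
n(D) = 8.400 mol
n(B) = 10.20 mol
n/ν for T = 22.86/3 = 7.620
n/ν for E = 11.95/2 = 5.975
n/ν for D = 8.400/1 = 8.400
n/ν for B = 10.20/2 = 5.100
Smallest n/ν is B → limiting reagent.
D consumed = (1/2) × 10.20 = 5.100 mol
D remaining = 8.400 − 5.100 = 3.300 mol

3.30 mol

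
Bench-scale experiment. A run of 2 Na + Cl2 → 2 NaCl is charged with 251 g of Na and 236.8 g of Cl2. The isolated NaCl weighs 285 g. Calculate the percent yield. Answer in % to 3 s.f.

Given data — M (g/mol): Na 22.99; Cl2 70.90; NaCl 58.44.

n(Na) = 251.0 / 22.99 = 10.92 mol
n(Cl2) = 236.8 / 70.90 = 3.340 mol
n/ν for Na = 10.92/2 = 5.460
n/ν for Cl2 = 3.340/1 = 3.340
Smallest n/ν is Cl2 → limiting reagent.
theoretical n(NaCl) = (2/1) × 3.340 = 6.680 mol → 390.4 g
% yield = 285 / 390.4 × 100 = 73.00 %

73.0 %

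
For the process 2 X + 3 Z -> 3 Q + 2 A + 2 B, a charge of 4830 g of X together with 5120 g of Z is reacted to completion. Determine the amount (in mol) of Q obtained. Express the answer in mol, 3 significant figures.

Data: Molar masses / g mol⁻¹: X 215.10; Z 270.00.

n(X) = 4830 / 215.10 = 22.45 mol
n(Z) = 5120 / 270.00 = 18.96 mol
n/ν for X = 22.45/2 = 11.23
n/ν for Z = 18.96/3 = 6.320
Smallest n/ν is Z → limiting reagent.
n(Q) = (3/3) × 18.96 = 18.96 mol

19.0 mol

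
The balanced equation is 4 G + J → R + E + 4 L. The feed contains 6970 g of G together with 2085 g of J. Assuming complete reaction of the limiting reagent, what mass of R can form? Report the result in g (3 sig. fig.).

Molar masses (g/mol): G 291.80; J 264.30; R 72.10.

431 g

n(G) = 6970 / 291.80 = 23.89 mol
n(J) = 2085 / 264.30 = 7.889 mol
n/ν → G: 5.973, J: 7.889; G is limiting.
n(R) = (1/4) × 23.89 = 5.973 mol
mass = 5.973 × 72.10 = 430.7 g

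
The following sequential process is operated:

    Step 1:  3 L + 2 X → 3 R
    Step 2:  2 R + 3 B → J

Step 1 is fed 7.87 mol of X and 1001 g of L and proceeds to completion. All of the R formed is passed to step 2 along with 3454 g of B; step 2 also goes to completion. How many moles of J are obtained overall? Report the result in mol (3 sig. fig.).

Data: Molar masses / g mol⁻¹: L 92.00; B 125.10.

Step 1:
n(X) = 7.870 mol
n(L) = 1001 / 92.00 = 10.88 mol
n/ν for X = 7.870/2 = 3.935
n/ν for L = 10.88/3 = 3.627
Smallest n/ν is L → limiting reagent.
n(R) produced = (3/3) × 10.88 = 10.88 mol
Step 2:
n(R) available = 10.88 mol
n(B) = 3454 / 125.10 = 27.61 mol
n/ν for R = 10.88/2 = 5.440
n/ν for B = 27.61/3 = 9.203
Smallest n/ν is R → limiting reagent.
n(J) = (1/2) × 10.88 = 5.440 mol

5.44 mol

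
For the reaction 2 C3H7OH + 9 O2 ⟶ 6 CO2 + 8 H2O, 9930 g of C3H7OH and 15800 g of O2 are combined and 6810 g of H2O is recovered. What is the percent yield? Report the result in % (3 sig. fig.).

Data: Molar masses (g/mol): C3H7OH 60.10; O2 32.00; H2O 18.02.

n(C3H7OH) = 9930 / 60.10 = 165.2 mol
n(O2) = 15800 / 32.00 = 493.8 mol
n/ν → C3H7OH: 82.60, O2: 54.87; O2 is limiting.
theoretical n(H2O) = (8/9) × 493.8 = 438.9 mol → 7909 g
% yield = 6810 / 7909 × 100 = 86.10 %

86.1 %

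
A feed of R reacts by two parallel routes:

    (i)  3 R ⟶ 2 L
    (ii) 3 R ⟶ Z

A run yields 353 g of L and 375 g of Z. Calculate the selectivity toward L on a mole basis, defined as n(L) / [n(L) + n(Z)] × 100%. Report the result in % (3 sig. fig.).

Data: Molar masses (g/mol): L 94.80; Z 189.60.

n(L) = 353 / 94.80 = 3.724 mol
n(Z) = 375 / 189.60 = 1.978 mol
selectivity = 3.724/(3.724+1.978) × 100 = 65.31 %

65.3 %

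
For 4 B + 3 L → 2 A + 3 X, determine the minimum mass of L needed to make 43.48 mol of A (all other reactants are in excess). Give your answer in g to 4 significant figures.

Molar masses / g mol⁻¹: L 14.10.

919.6 g

n(A) = 43.48 mol
n(L) = (3/2) × 43.48 = 65.22 mol
mass = 65.22 × 14.10 = 919.6 g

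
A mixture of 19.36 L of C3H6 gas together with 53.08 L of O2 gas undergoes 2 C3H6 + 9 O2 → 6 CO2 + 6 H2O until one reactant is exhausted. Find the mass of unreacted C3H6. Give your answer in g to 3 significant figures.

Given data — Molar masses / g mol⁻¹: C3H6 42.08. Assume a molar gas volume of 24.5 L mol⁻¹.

n(C3H6) = 19.36 / 24.5 = 0.7902 mol
n(O2) = 53.08 / 24.5 = 2.167 mol
n/ν → C3H6: 0.3951, O2: 0.2408; O2 is limiting.
C3H6 consumed = (2/9) × 2.167 = 0.4816 mol
C3H6 remaining = 0.7902 − 0.4816 = 0.3086 mol
mass = 0.3086 × 42.08 = 12.99 g

13.0 g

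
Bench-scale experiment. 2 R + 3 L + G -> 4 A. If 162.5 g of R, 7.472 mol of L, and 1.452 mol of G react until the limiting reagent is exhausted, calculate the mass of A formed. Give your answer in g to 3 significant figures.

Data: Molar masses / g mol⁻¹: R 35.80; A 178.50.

1040 g

n(R) = 162.5 / 35.80 = 4.539 mol
n(L) = 7.472 mol
n(G) = 1.452 mol
n/ν → R: 2.270, L: 2.491, G: 1.452; G is limiting.
n(A) = (4/1) × 1.452 = 5.808 mol
mass = 5.808 × 178.50 = 1037 g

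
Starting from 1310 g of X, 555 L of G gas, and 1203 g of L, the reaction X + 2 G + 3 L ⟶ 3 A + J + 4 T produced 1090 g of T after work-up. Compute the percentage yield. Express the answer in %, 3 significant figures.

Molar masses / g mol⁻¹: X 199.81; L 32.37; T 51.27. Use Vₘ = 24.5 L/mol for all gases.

81.1 %

n(X) = 1310 / 199.81 = 6.556 mol
n(G) = 555.0 / 24.5 = 22.65 mol
n(L) = 1203 / 32.37 = 37.16 mol
n/ν for X = 6.556/1 = 6.556
n/ν for G = 22.65/2 = 11.33
n/ν for L = 37.16/3 = 12.39
Smallest n/ν is X → limiting reagent.
theoretical n(T) = (4/1) × 6.556 = 26.22 mol → 1344 g
% yield = 1090 / 1344 × 100 = 81.10 %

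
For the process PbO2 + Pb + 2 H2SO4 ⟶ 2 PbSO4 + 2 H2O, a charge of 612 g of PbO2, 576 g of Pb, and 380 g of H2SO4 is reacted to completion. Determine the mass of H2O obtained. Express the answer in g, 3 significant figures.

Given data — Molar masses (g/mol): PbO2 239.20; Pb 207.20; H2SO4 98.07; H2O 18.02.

69.8 g

n(PbO2) = 612.0 / 239.20 = 2.559 mol
n(Pb) = 576.0 / 207.20 = 2.780 mol
n(H2SO4) = 380.0 / 98.07 = 3.875 mol
n/ν → PbO2: 2.559, Pb: 2.780, H2SO4: 1.938; H2SO4 is limiting.
n(H2O) = (2/2) × 3.875 = 3.875 mol
mass = 3.875 × 18.02 = 69.83 g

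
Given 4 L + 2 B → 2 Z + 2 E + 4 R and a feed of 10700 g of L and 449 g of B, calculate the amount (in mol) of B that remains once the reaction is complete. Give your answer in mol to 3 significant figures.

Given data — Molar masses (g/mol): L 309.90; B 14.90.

n(L) = 10700 / 309.90 = 34.53 mol
n(B) = 449.0 / 14.90 = 30.13 mol
n/ν for L = 34.53/4 = 8.633
n/ν for B = 30.13/2 = 15.07
Smallest n/ν is L → limiting reagent.
B consumed = (2/4) × 34.53 = 17.27 mol
B remaining = 30.13 − 17.27 = 12.86 mol

12.9 mol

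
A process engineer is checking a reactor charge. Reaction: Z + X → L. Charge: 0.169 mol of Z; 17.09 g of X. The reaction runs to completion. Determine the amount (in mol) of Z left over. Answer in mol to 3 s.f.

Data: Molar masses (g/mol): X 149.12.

n(Z) = 0.1690 mol
n(X) = 17.09 / 149.12 = 0.1146 mol
n/ν for Z = 0.1690/1 = 0.1690
n/ν for X = 0.1146/1 = 0.1146
Smallest n/ν is X → limiting reagent.
Z consumed = (1/1) × 0.1146 = 0.1146 mol
Z remaining = 0.1690 − 0.1146 = 0.05440 mol

0.0544 mol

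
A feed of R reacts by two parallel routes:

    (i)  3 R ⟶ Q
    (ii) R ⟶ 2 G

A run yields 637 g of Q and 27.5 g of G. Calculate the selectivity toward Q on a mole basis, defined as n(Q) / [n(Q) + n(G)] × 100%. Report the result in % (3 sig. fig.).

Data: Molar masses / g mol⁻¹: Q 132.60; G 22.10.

79.4 %

n(Q) = 637 / 132.60 = 4.804 mol
n(G) = 27.5 / 22.10 = 1.244 mol
selectivity = 4.804/(4.804+1.244) × 100 = 79.43 %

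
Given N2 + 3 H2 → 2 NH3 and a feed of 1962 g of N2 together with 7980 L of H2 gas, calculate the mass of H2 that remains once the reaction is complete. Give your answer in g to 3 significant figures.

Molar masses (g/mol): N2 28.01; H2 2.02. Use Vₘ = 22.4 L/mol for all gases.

295 g

n(N2) = 1962 / 28.01 = 70.05 mol
n(H2) = 7980 / 22.4 = 356.3 mol
n/ν → N2: 70.05, H2: 118.8; N2 is limiting.
H2 consumed = (3/1) × 70.05 = 210.2 mol
H2 remaining = 356.3 − 210.2 = 146.1 mol
mass = 146.1 × 2.02 = 295.1 g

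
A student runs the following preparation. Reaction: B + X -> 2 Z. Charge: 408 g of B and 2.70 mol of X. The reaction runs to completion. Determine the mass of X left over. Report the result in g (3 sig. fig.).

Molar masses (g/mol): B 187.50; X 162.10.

84.9 g

n(B) = 408.0 / 187.50 = 2.176 mol
n(X) = 2.700 mol
n/ν → B: 2.176, X: 2.700; B is limiting.
X consumed = (1/1) × 2.176 = 2.176 mol
X remaining = 2.700 − 2.176 = 0.5240 mol
mass = 0.5240 × 162.10 = 84.94 g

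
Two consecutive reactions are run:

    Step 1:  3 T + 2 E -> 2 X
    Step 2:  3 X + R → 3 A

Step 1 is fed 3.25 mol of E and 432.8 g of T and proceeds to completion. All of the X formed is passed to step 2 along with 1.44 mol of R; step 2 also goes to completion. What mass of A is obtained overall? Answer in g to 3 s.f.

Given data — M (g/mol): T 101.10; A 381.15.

1090 g

Step 1:
n(E) = 3.250 mol
n(T) = 432.8 / 101.10 = 4.281 mol
n/ν for E = 3.250/2 = 1.625
n/ν for T = 4.281/3 = 1.427
Smallest n/ν is T → limiting reagent.
n(X) produced = (2/3) × 4.281 = 2.854 mol
Step 2:
n(X) available = 2.854 mol
n(R) = 1.440 mol
n/ν for X = 2.854/3 = 0.9513
n/ν for R = 1.440/1 = 1.440
Smallest n/ν is X → limiting reagent.
n(A) = (3/3) × 2.854 = 2.854 mol
mass = 2.854 × 381.15 = 1088 g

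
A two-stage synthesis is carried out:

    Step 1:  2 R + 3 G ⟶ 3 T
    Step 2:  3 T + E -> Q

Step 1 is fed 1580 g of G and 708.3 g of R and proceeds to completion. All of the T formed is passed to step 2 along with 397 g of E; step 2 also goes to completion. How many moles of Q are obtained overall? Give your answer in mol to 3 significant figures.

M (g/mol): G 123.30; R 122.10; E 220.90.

1.80 mol

Step 1:
n(G) = 1580 / 123.30 = 12.81 mol
n(R) = 708.3 / 122.10 = 5.801 mol
n/ν for G = 12.81/3 = 4.270
n/ν for R = 5.801/2 = 2.901
Smallest n/ν is R → limiting reagent.
n(T) produced = (3/2) × 5.801 = 8.702 mol
Step 2:
n(T) available = 8.702 mol
n(E) = 397.0 / 220.90 = 1.797 mol
n/ν for T = 8.702/3 = 2.901
n/ν for E = 1.797/1 = 1.797
Smallest n/ν is E → limiting reagent.
n(Q) = (1/1) × 1.797 = 1.797 mol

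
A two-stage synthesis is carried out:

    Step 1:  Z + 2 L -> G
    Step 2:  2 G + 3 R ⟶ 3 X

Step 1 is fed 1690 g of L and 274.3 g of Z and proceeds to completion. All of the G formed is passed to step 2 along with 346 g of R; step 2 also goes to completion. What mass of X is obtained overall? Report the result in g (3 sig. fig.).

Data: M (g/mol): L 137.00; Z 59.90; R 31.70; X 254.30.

1750 g

Step 1:
n(L) = 1690 / 137.00 = 12.34 mol
n(Z) = 274.3 / 59.90 = 4.579 mol
n/ν for L = 12.34/2 = 6.170
n/ν for Z = 4.579/1 = 4.579
Smallest n/ν is Z → limiting reagent.
n(G) produced = (1/1) × 4.579 = 4.579 mol
Step 2:
n(G) available = 4.579 mol
n(R) = 346.0 / 31.70 = 10.91 mol
n/ν for G = 4.579/2 = 2.290
n/ν for R = 10.91/3 = 3.637
Smallest n/ν is G → limiting reagent.
n(X) = (3/2) × 4.579 = 6.869 mol
mass = 6.869 × 254.30 = 1747 g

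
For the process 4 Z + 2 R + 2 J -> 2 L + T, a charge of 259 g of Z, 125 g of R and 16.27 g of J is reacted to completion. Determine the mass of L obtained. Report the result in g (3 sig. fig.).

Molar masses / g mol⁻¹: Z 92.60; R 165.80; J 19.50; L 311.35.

n(Z) = 259.0 / 92.60 = 2.797 mol
n(R) = 125.0 / 165.80 = 0.7539 mol
n(J) = 16.27 / 19.50 = 0.8344 mol
n/ν for Z = 2.797/4 = 0.6993
n/ν for R = 0.7539/2 = 0.3770
n/ν for J = 0.8344/2 = 0.4172
Smallest n/ν is R → limiting reagent.
n(L) = (2/2) × 0.7539 = 0.7539 mol
mass = 0.7539 × 311.35 = 234.7 g

235 g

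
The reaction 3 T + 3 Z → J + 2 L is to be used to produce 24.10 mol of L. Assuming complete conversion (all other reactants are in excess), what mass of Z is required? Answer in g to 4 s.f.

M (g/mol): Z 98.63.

n(L) = 24.10 mol
n(Z) = (3/2) × 24.10 = 36.15 mol
mass = 36.15 × 98.63 = 3565 g

3565 g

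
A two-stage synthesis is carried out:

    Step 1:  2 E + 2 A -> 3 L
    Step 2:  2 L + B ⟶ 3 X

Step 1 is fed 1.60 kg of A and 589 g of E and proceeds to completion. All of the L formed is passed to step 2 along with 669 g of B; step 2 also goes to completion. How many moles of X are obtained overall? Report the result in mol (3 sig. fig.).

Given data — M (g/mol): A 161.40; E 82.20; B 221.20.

9.07 mol

Step 1:
n(A) = 1.600×1000 / 161.40 = 9.913 mol
n(E) = 589.0 / 82.20 = 7.165 mol
n/ν → A: 4.957, E: 3.583; E is limiting.
n(L) produced = (3/2) × 7.165 = 10.75 mol
Step 2:
n(L) available = 10.75 mol
n(B) = 669.0 / 221.20 = 3.024 mol
n/ν → L: 5.375, B: 3.024; B is limiting.
n(X) = (3/1) × 3.024 = 9.072 mol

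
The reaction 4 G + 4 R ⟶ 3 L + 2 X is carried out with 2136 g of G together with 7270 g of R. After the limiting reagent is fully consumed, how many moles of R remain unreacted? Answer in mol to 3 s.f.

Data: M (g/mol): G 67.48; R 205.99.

3.64 mol

n(G) = 2136 / 67.48 = 31.65 mol
n(R) = 7270 / 205.99 = 35.29 mol
n/ν for G = 31.65/4 = 7.913
n/ν for R = 35.29/4 = 8.823
Smallest n/ν is G → limiting reagent.
R consumed = (4/4) × 31.65 = 31.65 mol
R remaining = 35.29 − 31.65 = 3.640 mol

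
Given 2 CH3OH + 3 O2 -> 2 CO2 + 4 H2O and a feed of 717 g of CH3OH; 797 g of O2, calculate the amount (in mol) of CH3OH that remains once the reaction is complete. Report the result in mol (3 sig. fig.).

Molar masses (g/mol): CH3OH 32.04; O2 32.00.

5.77 mol

n(CH3OH) = 717.0 / 32.04 = 22.38 mol
n(O2) = 797.0 / 32.00 = 24.91 mol
n/ν for CH3OH = 22.38/2 = 11.19
n/ν for O2 = 24.91/3 = 8.303
Smallest n/ν is O2 → limiting reagent.
CH3OH consumed = (2/3) × 24.91 = 16.61 mol
CH3OH remaining = 22.38 − 16.61 = 5.770 mol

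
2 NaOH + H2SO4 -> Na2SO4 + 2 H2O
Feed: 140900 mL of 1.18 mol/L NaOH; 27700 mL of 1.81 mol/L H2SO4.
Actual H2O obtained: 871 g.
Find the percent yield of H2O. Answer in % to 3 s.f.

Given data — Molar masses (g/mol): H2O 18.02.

48.2 %

n(NaOH) = 1.18 × 140900/1000 = 166.3 mol
n(H2SO4) = 1.81 × 27700/1000 = 50.14 mol
n/ν → NaOH: 83.15, H2SO4: 50.14; H2SO4 is limiting.
theoretical n(H2O) = (2/1) × 50.14 = 100.3 mol → 1807 g
% yield = 871 / 1807 × 100 = 48.20 %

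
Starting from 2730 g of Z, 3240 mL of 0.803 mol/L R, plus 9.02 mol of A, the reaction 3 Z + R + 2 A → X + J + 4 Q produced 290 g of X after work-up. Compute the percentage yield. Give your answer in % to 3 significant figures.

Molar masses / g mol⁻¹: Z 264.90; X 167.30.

66.6 %

n(Z) = 2730 / 264.90 = 10.31 mol
n(R) = 0.803 × 3240/1000 = 2.602 mol
n(A) = 9.020 mol
n/ν for Z = 10.31/3 = 3.437
n/ν for R = 2.602/1 = 2.602
n/ν for A = 9.020/2 = 4.510
Smallest n/ν is R → limiting reagent.
theoretical n(X) = (1/1) × 2.602 = 2.602 mol → 435.3 g
% yield = 290 / 435.3 × 100 = 66.62 %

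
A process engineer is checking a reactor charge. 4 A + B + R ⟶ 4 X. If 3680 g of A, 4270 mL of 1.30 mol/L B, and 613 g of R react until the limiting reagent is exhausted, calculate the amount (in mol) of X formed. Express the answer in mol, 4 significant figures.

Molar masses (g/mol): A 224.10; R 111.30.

n(A) = 3680 / 224.10 = 16.42 mol
n(B) = 1.30 × 4270/1000 = 5.551 mol
n(R) = 613.0 / 111.30 = 5.508 mol
n/ν for A = 16.42/4 = 4.105
n/ν for B = 5.551/1 = 5.551
n/ν for R = 5.508/1 = 5.508
Smallest n/ν is A → limiting reagent.
n(X) = (4/4) × 16.42 = 16.42 mol

16.42 mol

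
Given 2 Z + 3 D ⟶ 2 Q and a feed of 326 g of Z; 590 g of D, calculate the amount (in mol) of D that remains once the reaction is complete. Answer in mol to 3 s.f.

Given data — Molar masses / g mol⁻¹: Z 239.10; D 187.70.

1.10 mol

n(Z) = 326.0 / 239.10 = 1.363 mol
n(D) = 590.0 / 187.70 = 3.143 mol
n/ν for Z = 1.363/2 = 0.6815
n/ν for D = 3.143/3 = 1.048
Smallest n/ν is Z → limiting reagent.
D consumed = (3/2) × 1.363 = 2.045 mol
D remaining = 3.143 − 2.045 = 1.098 mol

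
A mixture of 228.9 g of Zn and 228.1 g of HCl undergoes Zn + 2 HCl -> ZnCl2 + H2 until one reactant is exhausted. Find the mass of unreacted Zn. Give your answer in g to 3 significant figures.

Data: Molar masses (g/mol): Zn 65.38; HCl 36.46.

n(Zn) = 228.9 / 65.38 = 3.501 mol
n(HCl) = 228.1 / 36.46 = 6.256 mol
n/ν for Zn = 3.501/1 = 3.501
n/ν for HCl = 6.256/2 = 3.128
Smallest n/ν is HCl → limiting reagent.
Zn consumed = (1/2) × 6.256 = 3.128 mol
Zn remaining = 3.501 − 3.128 = 0.3730 mol
mass = 0.3730 × 65.38 = 24.39 g

24.4 g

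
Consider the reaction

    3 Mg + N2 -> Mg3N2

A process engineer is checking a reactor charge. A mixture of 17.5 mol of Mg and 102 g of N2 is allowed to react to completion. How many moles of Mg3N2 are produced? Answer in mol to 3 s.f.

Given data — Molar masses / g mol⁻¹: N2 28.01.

n(Mg) = 17.50 mol
n(N2) = 102.0 / 28.01 = 3.642 mol
n/ν for Mg = 17.50/3 = 5.833
n/ν for N2 = 3.642/1 = 3.642
Smallest n/ν is N2 → limiting reagent.
n(Mg3N2) = (1/1) × 3.642 = 3.642 mol

3.64 mol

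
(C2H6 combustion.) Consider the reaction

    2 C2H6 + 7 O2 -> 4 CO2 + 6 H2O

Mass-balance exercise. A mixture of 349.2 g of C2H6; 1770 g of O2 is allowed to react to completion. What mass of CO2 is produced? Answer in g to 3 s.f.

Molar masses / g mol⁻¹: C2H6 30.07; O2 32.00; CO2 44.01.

1020 g

n(C2H6) = 349.2 / 30.07 = 11.61 mol
n(O2) = 1770 / 32.00 = 55.31 mol
n/ν for C2H6 = 11.61/2 = 5.805
n/ν for O2 = 55.31/7 = 7.901
Smallest n/ν is C2H6 → limiting reagent.
n(CO2) = (4/2) × 11.61 = 23.22 mol
mass = 23.22 × 44.01 = 1022 g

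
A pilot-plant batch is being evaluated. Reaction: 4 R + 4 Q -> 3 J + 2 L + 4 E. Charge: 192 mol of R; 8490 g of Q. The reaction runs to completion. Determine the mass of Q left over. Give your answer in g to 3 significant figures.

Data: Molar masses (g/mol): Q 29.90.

n(R) = 192.0 mol
n(Q) = 8490 / 29.90 = 283.9 mol
n/ν → R: 48.00, Q: 70.98; R is limiting.
Q consumed = (4/4) × 192.0 = 192.0 mol
Q remaining = 283.9 − 192.0 = 91.90 mol
mass = 91.90 × 29.90 = 2748 g

2750 g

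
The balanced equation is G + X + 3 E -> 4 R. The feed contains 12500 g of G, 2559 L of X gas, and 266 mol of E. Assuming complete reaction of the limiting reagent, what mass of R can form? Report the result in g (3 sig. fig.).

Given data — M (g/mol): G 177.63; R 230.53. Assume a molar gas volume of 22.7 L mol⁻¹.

64900 g

n(G) = 12500 / 177.63 = 70.37 mol
n(X) = 2559 / 22.7 = 112.7 mol
n(E) = 266.0 mol
n/ν → G: 70.37, X: 112.7, E: 88.67; G is limiting.
n(R) = (4/1) × 70.37 = 281.5 mol
mass = 281.5 × 230.53 = 64890 g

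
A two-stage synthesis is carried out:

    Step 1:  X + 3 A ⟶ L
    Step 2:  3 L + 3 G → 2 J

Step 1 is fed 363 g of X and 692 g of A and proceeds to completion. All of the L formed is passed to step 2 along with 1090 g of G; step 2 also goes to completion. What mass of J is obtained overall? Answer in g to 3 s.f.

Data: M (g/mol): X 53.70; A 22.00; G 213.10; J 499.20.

1700 g

Step 1:
n(X) = 363.0 / 53.70 = 6.760 mol
n(A) = 692.0 / 22.00 = 31.45 mol
n/ν → X: 6.760, A: 10.48; X is limiting.
n(L) produced = (1/1) × 6.760 = 6.760 mol
Step 2:
n(L) available = 6.760 mol
n(G) = 1090 / 213.10 = 5.115 mol
n/ν → L: 2.253, G: 1.705; G is limiting.
n(J) = (2/3) × 5.115 = 3.410 mol
mass = 3.410 × 499.20 = 1702 g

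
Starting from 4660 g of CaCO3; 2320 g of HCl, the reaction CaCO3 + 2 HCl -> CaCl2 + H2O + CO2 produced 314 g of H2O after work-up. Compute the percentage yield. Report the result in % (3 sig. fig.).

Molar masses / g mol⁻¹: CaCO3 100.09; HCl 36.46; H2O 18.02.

54.8 %

n(CaCO3) = 4660 / 100.09 = 46.56 mol
n(HCl) = 2320 / 36.46 = 63.63 mol
n/ν for CaCO3 = 46.56/1 = 46.56
n/ν for HCl = 63.63/2 = 31.82
Smallest n/ν is HCl → limiting reagent.
theoretical n(H2O) = (1/2) × 63.63 = 31.82 mol → 573.4 g
% yield = 314 / 573.4 × 100 = 54.76 %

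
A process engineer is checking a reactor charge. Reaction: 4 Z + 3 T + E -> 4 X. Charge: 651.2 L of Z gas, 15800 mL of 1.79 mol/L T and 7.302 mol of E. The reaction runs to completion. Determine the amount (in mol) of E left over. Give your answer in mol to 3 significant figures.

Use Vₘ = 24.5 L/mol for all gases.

n(Z) = 651.2 / 24.5 = 26.58 mol
n(T) = 1.79 × 15800/1000 = 28.28 mol
n(E) = 7.302 mol
n/ν → Z: 6.645, T: 9.427, E: 7.302; Z is limiting.
E consumed = (1/4) × 26.58 = 6.645 mol
E remaining = 7.302 − 6.645 = 0.6570 mol

0.657 mol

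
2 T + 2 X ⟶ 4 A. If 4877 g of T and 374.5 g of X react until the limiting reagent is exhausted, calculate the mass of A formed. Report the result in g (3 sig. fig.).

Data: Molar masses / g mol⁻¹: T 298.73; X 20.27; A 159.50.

5210 g

n(T) = 4877 / 298.73 = 16.33 mol
n(X) = 374.5 / 20.27 = 18.48 mol
n/ν for T = 16.33/2 = 8.165
n/ν for X = 18.48/2 = 9.240
Smallest n/ν is T → limiting reagent.
n(A) = (4/2) × 16.33 = 32.66 mol
mass = 32.66 × 159.50 = 5209 g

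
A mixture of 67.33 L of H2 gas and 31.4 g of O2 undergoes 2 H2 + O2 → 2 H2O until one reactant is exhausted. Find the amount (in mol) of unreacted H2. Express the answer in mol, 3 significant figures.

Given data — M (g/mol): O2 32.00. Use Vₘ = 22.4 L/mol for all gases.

n(H2) = 67.33 / 22.4 = 3.006 mol
n(O2) = 31.40 / 32.00 = 0.9813 mol
n/ν → H2: 1.503, O2: 0.9813; O2 is limiting.
H2 consumed = (2/1) × 0.9813 = 1.963 mol
H2 remaining = 3.006 − 1.963 = 1.043 mol

1.04 mol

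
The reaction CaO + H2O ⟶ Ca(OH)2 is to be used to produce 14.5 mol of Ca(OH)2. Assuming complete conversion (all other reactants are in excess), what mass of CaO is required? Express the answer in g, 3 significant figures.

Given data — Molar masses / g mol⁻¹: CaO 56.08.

813 g

n(Ca(OH)2) = 14.50 mol
n(CaO) = (1/1) × 14.50 = 14.50 mol
mass = 14.50 × 56.08 = 813.2 g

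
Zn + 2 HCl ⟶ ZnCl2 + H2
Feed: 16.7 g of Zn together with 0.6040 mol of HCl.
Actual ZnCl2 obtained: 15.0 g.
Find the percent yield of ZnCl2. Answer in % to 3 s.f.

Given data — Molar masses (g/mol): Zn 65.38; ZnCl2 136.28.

43.1 %

n(Zn) = 16.70 / 65.38 = 0.2554 mol
n(HCl) = 0.6040 mol
n/ν → Zn: 0.2554, HCl: 0.3020; Zn is limiting.
theoretical n(ZnCl2) = (1/1) × 0.2554 = 0.2554 mol → 34.81 g
% yield = 15.0 / 34.81 × 100 = 43.09 %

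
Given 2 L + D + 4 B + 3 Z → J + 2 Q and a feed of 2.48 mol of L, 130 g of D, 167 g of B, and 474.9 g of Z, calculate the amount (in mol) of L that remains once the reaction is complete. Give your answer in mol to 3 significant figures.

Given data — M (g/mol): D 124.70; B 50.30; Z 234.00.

n(L) = 2.480 mol
n(D) = 130.0 / 124.70 = 1.043 mol
n(B) = 167.0 / 50.30 = 3.320 mol
n(Z) = 474.9 / 234.00 = 2.029 mol
n/ν for L = 2.480/2 = 1.240
n/ν for D = 1.043/1 = 1.043
n/ν for B = 3.320/4 = 0.8300
n/ν for Z = 2.029/3 = 0.6763
Smallest n/ν is Z → limiting reagent.
L consumed = (2/3) × 2.029 = 1.353 mol
L remaining = 2.480 − 1.353 = 1.127 mol

1.13 mol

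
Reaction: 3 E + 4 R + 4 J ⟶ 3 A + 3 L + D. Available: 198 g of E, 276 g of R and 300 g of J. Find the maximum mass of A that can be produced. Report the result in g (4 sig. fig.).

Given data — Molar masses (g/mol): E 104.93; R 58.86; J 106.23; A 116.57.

n(E) = 198.0 / 104.93 = 1.887 mol
n(R) = 276.0 / 58.86 = 4.689 mol
n(J) = 300.0 / 106.23 = 2.824 mol
n/ν → E: 0.6290, R: 1.172, J: 0.7060; E is limiting.
n(A) = (3/3) × 1.887 = 1.887 mol
mass = 1.887 × 116.57 = 220.0 g

220.0 g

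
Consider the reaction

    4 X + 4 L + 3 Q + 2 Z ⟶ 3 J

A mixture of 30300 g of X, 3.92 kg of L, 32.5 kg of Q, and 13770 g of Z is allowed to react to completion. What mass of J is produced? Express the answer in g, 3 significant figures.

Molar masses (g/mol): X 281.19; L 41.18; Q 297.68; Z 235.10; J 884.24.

n(X) = 30300 / 281.19 = 107.8 mol
n(L) = 3.920×1000 / 41.18 = 95.19 mol
n(Q) = 32.50×1000 / 297.68 = 109.2 mol
n(Z) = 13770 / 235.10 = 58.57 mol
n/ν → X: 26.95, L: 23.80, Q: 36.40, Z: 29.29; L is limiting.
n(J) = (3/4) × 95.19 = 71.39 mol
mass = 71.39 × 884.24 = 63130 g

63100 g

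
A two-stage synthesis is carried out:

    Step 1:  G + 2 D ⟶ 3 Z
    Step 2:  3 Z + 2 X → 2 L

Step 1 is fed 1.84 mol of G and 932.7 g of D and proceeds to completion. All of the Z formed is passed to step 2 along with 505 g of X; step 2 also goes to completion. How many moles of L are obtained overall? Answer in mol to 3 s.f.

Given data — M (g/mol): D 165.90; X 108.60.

Step 1:
n(G) = 1.840 mol
n(D) = 932.7 / 165.90 = 5.622 mol
n/ν for G = 1.840/1 = 1.840
n/ν for D = 5.622/2 = 2.811
Smallest n/ν is G → limiting reagent.
n(Z) produced = (3/1) × 1.840 = 5.520 mol
Step 2:
n(Z) available = 5.520 mol
n(X) = 505.0 / 108.60 = 4.650 mol
n/ν for Z = 5.520/3 = 1.840
n/ν for X = 4.650/2 = 2.325
Smallest n/ν is Z → limiting reagent.
n(L) = (2/3) × 5.520 = 3.680 mol

3.68 mol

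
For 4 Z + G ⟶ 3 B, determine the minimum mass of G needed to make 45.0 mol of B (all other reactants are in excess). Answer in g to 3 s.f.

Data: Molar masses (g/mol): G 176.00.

2640 g

n(B) = 45.00 mol
n(G) = (1/3) × 45.00 = 15.00 mol
mass = 15.00 × 176.00 = 2640 g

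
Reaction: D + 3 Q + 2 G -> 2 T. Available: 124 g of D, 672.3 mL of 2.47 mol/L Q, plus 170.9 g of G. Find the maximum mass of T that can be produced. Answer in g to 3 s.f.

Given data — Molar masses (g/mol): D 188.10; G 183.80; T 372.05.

346 g

n(D) = 124.0 / 188.10 = 0.6592 mol
n(Q) = 2.47 × 672.3/1000 = 1.661 mol
n(G) = 170.9 / 183.80 = 0.9298 mol
n/ν → D: 0.6592, Q: 0.5537, G: 0.4649; G is limiting.
n(T) = (2/2) × 0.9298 = 0.9298 mol
mass = 0.9298 × 372.05 = 345.9 g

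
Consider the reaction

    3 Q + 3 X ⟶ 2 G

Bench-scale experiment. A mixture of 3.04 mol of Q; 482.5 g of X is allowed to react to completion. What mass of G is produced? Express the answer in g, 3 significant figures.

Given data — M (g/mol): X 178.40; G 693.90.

n(Q) = 3.040 mol
n(X) = 482.5 / 178.40 = 2.705 mol
n/ν for Q = 3.040/3 = 1.013
n/ν for X = 2.705/3 = 0.9017
Smallest n/ν is X → limiting reagent.
n(G) = (2/3) × 2.705 = 1.803 mol
mass = 1.803 × 693.90 = 1251 g

1250 g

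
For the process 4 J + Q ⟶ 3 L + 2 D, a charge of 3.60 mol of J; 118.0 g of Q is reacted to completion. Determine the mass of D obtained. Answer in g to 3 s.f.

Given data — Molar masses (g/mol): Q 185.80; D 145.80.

n(J) = 3.600 mol
n(Q) = 118.0 / 185.80 = 0.6351 mol
n/ν → J: 0.9000, Q: 0.6351; Q is limiting.
n(D) = (2/1) × 0.6351 = 1.270 mol
mass = 1.270 × 145.80 = 185.2 g

185 g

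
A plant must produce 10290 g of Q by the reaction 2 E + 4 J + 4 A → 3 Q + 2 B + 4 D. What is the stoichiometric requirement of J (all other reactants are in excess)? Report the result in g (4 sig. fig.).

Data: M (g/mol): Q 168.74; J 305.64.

n(Q) = 10290 / 168.74 = 60.98 mol
n(J) = (4/3) × 60.98 = 81.31 mol
mass = 81.31 × 305.64 = 24850 g

24850 g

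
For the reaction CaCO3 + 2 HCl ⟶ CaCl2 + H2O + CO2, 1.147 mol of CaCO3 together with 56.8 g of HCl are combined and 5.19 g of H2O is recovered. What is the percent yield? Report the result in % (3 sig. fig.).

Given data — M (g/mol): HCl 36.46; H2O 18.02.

37.0 %

n(CaCO3) = 1.147 mol
n(HCl) = 56.80 / 36.46 = 1.558 mol
n/ν for CaCO3 = 1.147/1 = 1.147
n/ν for HCl = 1.558/2 = 0.7790
Smallest n/ν is HCl → limiting reagent.
theoretical n(H2O) = (1/2) × 1.558 = 0.7790 mol → 14.04 g
% yield = 5.19 / 14.04 × 100 = 36.97 %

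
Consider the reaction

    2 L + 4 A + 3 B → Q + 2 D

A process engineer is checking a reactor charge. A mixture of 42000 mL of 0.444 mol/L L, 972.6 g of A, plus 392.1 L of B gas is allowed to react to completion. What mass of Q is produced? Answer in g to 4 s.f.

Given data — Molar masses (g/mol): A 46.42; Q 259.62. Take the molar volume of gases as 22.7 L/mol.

1360 g

n(L) = 0.444 × 42000/1000 = 18.65 mol
n(A) = 972.6 / 46.42 = 20.95 mol
n(B) = 392.1 / 22.7 = 17.27 mol
n/ν for L = 18.65/2 = 9.325
n/ν for A = 20.95/4 = 5.238
n/ν for B = 17.27/3 = 5.757
Smallest n/ν is A → limiting reagent.
n(Q) = (1/4) × 20.95 = 5.238 mol
mass = 5.238 × 259.62 = 1360 g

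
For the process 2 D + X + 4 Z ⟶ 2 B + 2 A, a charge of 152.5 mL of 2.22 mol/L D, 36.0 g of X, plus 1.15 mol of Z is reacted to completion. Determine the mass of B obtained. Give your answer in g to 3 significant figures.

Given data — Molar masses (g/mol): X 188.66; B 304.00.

103 g

n(D) = 2.22 × 152.5/1000 = 0.3386 mol
n(X) = 36.00 / 188.66 = 0.1908 mol
n(Z) = 1.150 mol
n/ν → D: 0.1693, X: 0.1908, Z: 0.2875; D is limiting.
n(B) = (2/2) × 0.3386 = 0.3386 mol
mass = 0.3386 × 304.00 = 102.9 g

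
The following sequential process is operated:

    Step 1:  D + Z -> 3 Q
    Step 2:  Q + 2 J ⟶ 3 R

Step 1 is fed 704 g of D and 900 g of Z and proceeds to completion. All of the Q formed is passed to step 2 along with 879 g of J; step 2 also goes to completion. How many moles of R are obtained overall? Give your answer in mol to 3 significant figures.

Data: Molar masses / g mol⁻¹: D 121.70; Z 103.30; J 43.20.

30.5 mol

Step 1:
n(D) = 704.0 / 121.70 = 5.785 mol
n(Z) = 900.0 / 103.30 = 8.712 mol
n/ν for D = 5.785/1 = 5.785
n/ν for Z = 8.712/1 = 8.712
Smallest n/ν is D → limiting reagent.
n(Q) produced = (3/1) × 5.785 = 17.36 mol
Step 2:
n(Q) available = 17.36 mol
n(J) = 879.0 / 43.20 = 20.35 mol
n/ν for Q = 17.36/1 = 17.36
n/ν for J = 20.35/2 = 10.18
Smallest n/ν is J → limiting reagent.
n(R) = (3/2) × 20.35 = 30.53 mol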